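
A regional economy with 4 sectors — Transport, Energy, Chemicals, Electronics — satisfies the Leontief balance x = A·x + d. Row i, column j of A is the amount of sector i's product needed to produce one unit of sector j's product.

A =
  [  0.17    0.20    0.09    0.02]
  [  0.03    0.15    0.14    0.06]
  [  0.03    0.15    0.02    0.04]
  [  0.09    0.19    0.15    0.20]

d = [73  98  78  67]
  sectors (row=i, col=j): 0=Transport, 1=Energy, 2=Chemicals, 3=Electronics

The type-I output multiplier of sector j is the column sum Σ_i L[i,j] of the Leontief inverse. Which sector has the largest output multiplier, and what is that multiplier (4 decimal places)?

Energy (2.1765)

Form M = I − A:
  [  0.83   -0.20   -0.09   -0.02]
  [ -0.03    0.85   -0.14   -0.06]
  [ -0.03   -0.15    0.98   -0.04]
  [ -0.09   -0.19   -0.15    0.80]
Leontief inverse L = M⁻¹:
  [  1.2300    0.3339    0.1705    0.0643]
  [  0.0639    1.2505    0.2006    0.1054]
  [  0.0541    0.2169    1.0672    0.0710]
  [  0.1637    0.3752    0.2669    1.2956]
Total output x = L · d:
  x_0 = 1.2300·73 + 0.3339·98 + 0.1705·78 + 0.0643·67 = 140.1208
  x_1 = 0.0639·73 + 1.2505·98 + 0.2006·78 + 0.1054·67 = 149.9222
  x_2 = 0.0541·73 + 0.2169·98 + 1.0672·78 + 0.0710·67 = 113.2100
  x_3 = 0.1637·73 + 0.3752·98 + 0.2669·78 + 1.2956·67 = 156.3470
Output multipliers (column sums of L):
  Transport: 1.5117
  Energy: 2.1765
  Chemicals: 1.7053
  Electronics: 1.5363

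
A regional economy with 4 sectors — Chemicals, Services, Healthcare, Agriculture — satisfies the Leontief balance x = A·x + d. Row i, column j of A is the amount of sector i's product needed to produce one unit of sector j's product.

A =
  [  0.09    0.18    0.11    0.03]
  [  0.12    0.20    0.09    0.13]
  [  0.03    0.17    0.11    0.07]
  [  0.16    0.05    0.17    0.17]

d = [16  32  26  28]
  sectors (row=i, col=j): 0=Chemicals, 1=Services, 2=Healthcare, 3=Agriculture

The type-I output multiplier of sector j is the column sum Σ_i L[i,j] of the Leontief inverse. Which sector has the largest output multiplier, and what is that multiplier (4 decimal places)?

Form M = I − A:
  [  0.91   -0.18   -0.11   -0.03]
  [ -0.12    0.80   -0.09   -0.13]
  [ -0.03   -0.17    0.89   -0.07]
  [ -0.16   -0.05   -0.17    0.83]
Leontief inverse L = M⁻¹:
  [  1.1652    0.3105    0.1959    0.1073]
  [  0.2286    1.3614    0.2116    0.2393]
  [  0.1033    0.2863    1.1938    0.1493]
  [  0.2595    0.2005    0.2950    1.2705]
Total output x = L · d:
  x_0 = 1.1652·16 + 0.3105·32 + 0.1959·26 + 0.1073·28 = 36.6752
  x_1 = 0.2286·16 + 1.3614·32 + 0.2116·26 + 0.2393·28 = 59.4246
  x_2 = 0.1033·16 + 0.2863·32 + 1.1938·26 + 0.1493·28 = 46.0330
  x_3 = 0.2595·16 + 0.2005·32 + 0.2950·26 + 1.2705·28 = 53.8131
Output multipliers (column sums of L):
  Chemicals: 1.7566
  Services: 2.1586
  Healthcare: 1.8964
  Agriculture: 1.7663

Services (2.1586)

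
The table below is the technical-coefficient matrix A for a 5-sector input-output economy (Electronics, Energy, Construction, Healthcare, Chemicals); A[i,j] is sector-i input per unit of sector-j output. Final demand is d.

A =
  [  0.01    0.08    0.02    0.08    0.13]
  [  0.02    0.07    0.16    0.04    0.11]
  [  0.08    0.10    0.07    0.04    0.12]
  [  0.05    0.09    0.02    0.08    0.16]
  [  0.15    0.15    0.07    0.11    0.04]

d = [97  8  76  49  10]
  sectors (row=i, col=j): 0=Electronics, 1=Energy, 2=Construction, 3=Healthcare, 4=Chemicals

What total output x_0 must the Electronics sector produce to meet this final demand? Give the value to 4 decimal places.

115.9031

Form M = I − A:
  [  0.99   -0.08   -0.02   -0.08   -0.13]
  [ -0.02    0.93   -0.16   -0.04   -0.11]
  [ -0.08   -0.10    0.93   -0.04   -0.12]
  [ -0.05   -0.09   -0.02    0.92   -0.16]
  [ -0.15   -0.15   -0.07   -0.11    0.96]
Leontief inverse L = M⁻¹:
  [  1.0525    0.1394    0.0633    0.1227    0.1869]
  [  0.0723    1.1422    0.2136    0.0870    0.1819]
  [  0.1280    0.1717    1.1240    0.0905    0.1926]
  [  0.1013    0.1633    0.0720    1.1335    0.2303]
  [  0.1967    0.2315    0.1335    0.1692    1.1397]
Total output x = L · d:
  x_0 = 1.0525·97 + 0.1394·8 + 0.0633·76 + 0.1227·49 + 0.1869·10 = 115.9031
  x_1 = 0.0723·97 + 1.1422·8 + 0.2136·76 + 0.0870·49 + 0.1819·10 = 38.4654
  x_2 = 0.1280·97 + 0.1717·8 + 1.1240·76 + 0.0905·49 + 0.1926·10 = 105.5791
  x_3 = 0.1013·97 + 0.1633·8 + 0.0720·76 + 1.1335·49 + 0.2303·10 = 74.4469
  x_4 = 0.1967·97 + 0.2315·8 + 0.1335·76 + 0.1692·49 + 1.1397·10 = 50.7656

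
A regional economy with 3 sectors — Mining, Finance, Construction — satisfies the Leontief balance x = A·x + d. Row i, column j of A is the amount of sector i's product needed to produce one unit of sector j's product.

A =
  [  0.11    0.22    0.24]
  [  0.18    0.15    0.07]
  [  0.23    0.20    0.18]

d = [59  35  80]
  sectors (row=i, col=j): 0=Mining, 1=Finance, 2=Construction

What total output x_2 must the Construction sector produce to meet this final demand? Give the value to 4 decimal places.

153.0353

Form M = I − A:
  [  0.89   -0.22   -0.24]
  [ -0.18    0.85   -0.07]
  [ -0.23   -0.20    0.82]
Leontief inverse L = M⁻¹:
  [  1.3229    0.4424    0.4250]
  [  0.3171    1.3066    0.2043]
  [  0.4484    0.4428    1.3885]
Total output x = L · d:
  x_0 = 1.3229·59 + 0.4424·35 + 0.4250·80 = 127.5296
  x_1 = 0.3171·59 + 1.3066·35 + 0.2043·80 = 80.7856
  x_2 = 0.4484·59 + 0.4428·35 + 1.3885·80 = 153.0353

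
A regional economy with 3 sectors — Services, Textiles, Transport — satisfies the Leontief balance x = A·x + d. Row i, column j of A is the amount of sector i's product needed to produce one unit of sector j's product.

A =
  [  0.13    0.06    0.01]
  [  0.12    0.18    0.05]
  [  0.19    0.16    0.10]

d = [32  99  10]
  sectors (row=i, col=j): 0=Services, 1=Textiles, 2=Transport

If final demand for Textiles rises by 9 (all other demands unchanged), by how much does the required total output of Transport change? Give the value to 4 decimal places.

2.1641

Form M = I − A:
  [  0.87   -0.06   -0.01]
  [ -0.12    0.82   -0.05]
  [ -0.19   -0.16    0.90]
Leontief inverse L = M⁻¹:
  [  1.1656    0.0888    0.0179]
  [  0.1876    1.2472    0.0714]
  [  0.2794    0.2405    1.1276]
Total output x = L · d:
  x_0 = 1.1656·32 + 0.0888·99 + 0.0179·10 = 46.2660
  x_1 = 0.1876·32 + 1.2472·99 + 0.0714·10 = 130.1867
  x_2 = 0.2794·32 + 0.2405·99 + 1.1276·10 = 44.0227
Δx_2 = L[2,1] · Δd_1 = 0.2405 · 9 = 2.1641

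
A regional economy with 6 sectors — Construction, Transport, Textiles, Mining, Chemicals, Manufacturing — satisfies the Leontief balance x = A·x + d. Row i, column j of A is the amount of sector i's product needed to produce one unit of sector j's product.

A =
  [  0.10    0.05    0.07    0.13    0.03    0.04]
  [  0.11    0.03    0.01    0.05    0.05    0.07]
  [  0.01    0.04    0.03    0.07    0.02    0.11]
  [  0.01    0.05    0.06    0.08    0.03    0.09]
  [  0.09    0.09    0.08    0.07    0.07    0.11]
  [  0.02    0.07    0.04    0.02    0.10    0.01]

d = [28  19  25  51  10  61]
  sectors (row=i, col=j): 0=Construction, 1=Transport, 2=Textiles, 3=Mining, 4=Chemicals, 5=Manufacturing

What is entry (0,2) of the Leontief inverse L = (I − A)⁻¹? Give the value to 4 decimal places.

L[0,2] = 0.1019

Form M = I − A:
  [  0.90   -0.05   -0.07   -0.13   -0.03   -0.04]
  [ -0.11    0.97   -0.01   -0.05   -0.05   -0.07]
  [ -0.01   -0.04    0.97   -0.07   -0.02   -0.11]
  [ -0.01   -0.05   -0.06    0.92   -0.03   -0.09]
  [ -0.09   -0.09   -0.08   -0.07    0.93   -0.11]
  [ -0.02   -0.07   -0.04   -0.02   -0.10    0.99]
Leontief inverse L = M⁻¹:
  [  1.1321    0.0833    0.1019    0.1785    0.0582    0.0857]
  [  0.1406    1.0586    0.0369    0.0882    0.0760    0.1011]
  [  0.0279    0.0634    1.0486    0.0935    0.0445    0.1356]
  [  0.0308    0.0761    0.0812    1.1085    0.0558    0.1226]
  [  0.1336    0.1328    0.1169    0.1230    1.1107    0.1624]
  [  0.0481    0.0940    0.0605    0.0484    0.1217    1.0433]
Total output x = L · d:
  x_0 = 1.1321·28 + 0.0833·19 + 0.1019·25 + 0.1785·51 + 0.0582·10 + 0.0857·61 = 50.7442
  x_1 = 0.1406·28 + 1.0586·19 + 0.0369·25 + 0.0882·51 + 0.0760·10 + 0.1011·61 = 36.3982
  x_2 = 0.0279·28 + 0.0634·19 + 1.0486·25 + 0.0935·51 + 0.0445·10 + 0.1356·61 = 41.6846
  x_3 = 0.0308·28 + 0.0761·19 + 0.0812·25 + 1.1085·51 + 0.0558·10 + 0.1226·61 = 68.9134
  x_4 = 0.1336·28 + 0.1328·19 + 0.1169·25 + 0.1230·51 + 1.1107·10 + 0.1624·61 = 36.4718
  x_5 = 0.0481·28 + 0.0940·19 + 0.0605·25 + 0.0484·51 + 0.1217·10 + 1.0433·61 = 71.9753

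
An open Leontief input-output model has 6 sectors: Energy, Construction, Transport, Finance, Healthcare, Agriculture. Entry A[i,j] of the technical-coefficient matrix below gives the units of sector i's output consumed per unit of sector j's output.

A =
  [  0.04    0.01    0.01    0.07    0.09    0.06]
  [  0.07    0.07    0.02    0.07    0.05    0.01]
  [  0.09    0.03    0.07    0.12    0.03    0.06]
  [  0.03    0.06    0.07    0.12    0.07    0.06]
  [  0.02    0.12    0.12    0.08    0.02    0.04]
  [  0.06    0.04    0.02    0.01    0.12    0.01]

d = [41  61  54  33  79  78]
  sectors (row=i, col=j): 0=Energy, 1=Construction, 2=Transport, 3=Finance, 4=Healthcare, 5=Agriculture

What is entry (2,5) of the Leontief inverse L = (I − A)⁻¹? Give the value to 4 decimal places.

Form M = I − A:
  [  0.96   -0.01   -0.01   -0.07   -0.09   -0.06]
  [ -0.07    0.93   -0.02   -0.07   -0.05   -0.01]
  [ -0.09   -0.03    0.93   -0.12   -0.03   -0.06]
  [ -0.03   -0.06   -0.07    0.88   -0.07   -0.06]
  [ -0.02   -0.12   -0.12   -0.08    0.98   -0.04]
  [ -0.06   -0.04   -0.02   -0.01   -0.12    0.99]
Leontief inverse L = M⁻¹:
  [  1.0584    0.0377    0.0368    0.1037    0.1172    0.0778]
  [  0.0907    1.0957    0.0432    0.1076    0.0768    0.0288]
  [  0.1201    0.0609    1.1019    0.1721    0.0709    0.0880]
  [  0.0615    0.0976    0.1070    1.1745    0.1084    0.0868]
  [  0.0556    0.1531    0.1516    0.1340    1.0555    0.0649]
  [  0.0776    0.0673    0.0457    0.0422    0.1407    1.0265]
Total output x = L · d:
  x_0 = 1.0584·41 + 0.0377·61 + 0.0368·54 + 0.1037·33 + 0.1172·79 + 0.0778·78 = 66.4314
  x_1 = 0.0907·41 + 1.0957·61 + 0.0432·54 + 0.1076·33 + 0.0768·79 + 0.0288·78 = 84.7491
  x_2 = 0.1201·41 + 0.0609·61 + 1.1019·54 + 0.1721·33 + 0.0709·79 + 0.0880·78 = 86.2822
  x_3 = 0.0615·41 + 0.0976·61 + 0.1070·54 + 1.1745·33 + 0.1084·79 + 0.0868·78 = 68.3454
  x_4 = 0.0556·41 + 0.1531·61 + 0.1516·54 + 0.1340·33 + 1.0555·79 + 0.0649·78 = 112.6665
  x_5 = 0.0776·41 + 0.0673·61 + 0.0457·54 + 0.0422·33 + 0.1407·79 + 1.0265·78 = 102.3282

L[2,5] = 0.0880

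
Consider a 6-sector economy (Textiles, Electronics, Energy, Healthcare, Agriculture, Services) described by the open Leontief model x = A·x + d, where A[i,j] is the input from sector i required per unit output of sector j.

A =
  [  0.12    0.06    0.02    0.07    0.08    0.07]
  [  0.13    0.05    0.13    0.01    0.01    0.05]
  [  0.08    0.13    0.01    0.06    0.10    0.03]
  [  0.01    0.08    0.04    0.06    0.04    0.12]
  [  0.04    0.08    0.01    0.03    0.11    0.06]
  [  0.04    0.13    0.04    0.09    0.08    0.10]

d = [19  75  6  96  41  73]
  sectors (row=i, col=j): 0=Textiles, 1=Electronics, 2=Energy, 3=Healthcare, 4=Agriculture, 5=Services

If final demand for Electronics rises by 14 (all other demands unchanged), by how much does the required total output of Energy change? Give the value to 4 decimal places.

Form M = I − A:
  [  0.88   -0.06   -0.02   -0.07   -0.08   -0.07]
  [ -0.13    0.95   -0.13   -0.01   -0.01   -0.05]
  [ -0.08   -0.13    0.99   -0.06   -0.10   -0.03]
  [ -0.01   -0.08   -0.04    0.94   -0.04   -0.12]
  [ -0.04   -0.08   -0.01   -0.03    0.89   -0.06]
  [ -0.04   -0.13   -0.04   -0.09   -0.08    0.90]
Leontief inverse L = M⁻¹:
  [  1.1708    0.1173    0.0496    0.1074    0.1279    0.1221]
  [  0.1848    1.1066    0.1552    0.0460    0.0567    0.0909]
  [  0.1328    0.1815    1.0448    0.0904    0.1423    0.0768]
  [  0.0495    0.1337    0.0701    1.0916    0.0777    0.1643]
  [  0.0789    0.1246    0.0358    0.0555    1.1474    0.0981]
  [  0.0966    0.1976    0.0812    0.1295    0.1300    1.1582]
Total output x = L · d:
  x_0 = 1.1708·19 + 0.1173·75 + 0.0496·6 + 0.1074·96 + 0.1279·41 + 0.1221·73 = 55.8004
  x_1 = 0.1848·19 + 1.1066·75 + 0.1552·6 + 0.0460·96 + 0.0567·41 + 0.0909·73 = 100.8148
  x_2 = 0.1328·19 + 0.1815·75 + 1.0448·6 + 0.0904·96 + 0.1423·41 + 0.0768·73 = 42.5203
  x_3 = 0.0495·19 + 0.1337·75 + 0.0701·6 + 1.0916·96 + 0.0777·41 + 0.1643·73 = 131.3643
  x_4 = 0.0789·19 + 0.1246·75 + 0.0358·6 + 0.0555·96 + 1.1474·41 + 0.0981·73 = 70.5962
  x_5 = 0.0966·19 + 0.1976·75 + 0.0812·6 + 0.1295·96 + 0.1300·41 + 1.1582·73 = 119.4547
Δx_2 = L[2,1] · Δd_1 = 0.1815 · 14 = 2.5405

2.5405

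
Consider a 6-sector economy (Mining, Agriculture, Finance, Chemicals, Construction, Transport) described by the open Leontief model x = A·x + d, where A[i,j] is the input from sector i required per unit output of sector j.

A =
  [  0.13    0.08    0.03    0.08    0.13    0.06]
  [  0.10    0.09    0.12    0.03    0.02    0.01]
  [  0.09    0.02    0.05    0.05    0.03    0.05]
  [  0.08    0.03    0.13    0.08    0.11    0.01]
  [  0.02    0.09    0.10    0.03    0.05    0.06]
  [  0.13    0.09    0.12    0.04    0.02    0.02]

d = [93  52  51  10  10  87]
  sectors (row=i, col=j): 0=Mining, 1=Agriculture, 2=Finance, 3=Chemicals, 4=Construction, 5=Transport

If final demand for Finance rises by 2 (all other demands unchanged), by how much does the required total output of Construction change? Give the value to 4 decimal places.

0.2992

Form M = I − A:
  [  0.87   -0.08   -0.03   -0.08   -0.13   -0.06]
  [ -0.10    0.91   -0.12   -0.03   -0.02   -0.01]
  [ -0.09   -0.02    0.95   -0.05   -0.03   -0.05]
  [ -0.08   -0.03   -0.13    0.92   -0.11   -0.01]
  [ -0.02   -0.09   -0.10   -0.03    0.95   -0.06]
  [ -0.13   -0.09   -0.12   -0.04   -0.02    0.98]
Leontief inverse L = M⁻¹:
  [  1.2062    0.1403    0.1045    0.1253    0.1878    0.0934]
  [  0.1591    1.1278    0.1666    0.0631    0.0588    0.0340]
  [  0.1377    0.0519    1.0898    0.0780    0.0648    0.0693]
  [  0.1403    0.0728    0.1883    1.1186    0.1570    0.0400]
  [  0.0719    0.1260    0.1496    0.0571    1.0782    0.0799]
  [  0.1987    0.1341    0.1733    0.0788    0.0667    1.0477]
Total output x = L · d:
  x_0 = 1.2062·93 + 0.1403·52 + 0.1045·51 + 0.1253·10 + 0.1878·10 + 0.0934·87 = 136.0528
  x_1 = 0.1591·93 + 1.1278·52 + 0.1666·51 + 0.0631·10 + 0.0588·10 + 0.0340·87 = 86.1139
  x_2 = 0.1377·93 + 0.0519·52 + 1.0898·51 + 0.0780·10 + 0.0648·10 + 0.0693·87 = 78.5479
  x_3 = 0.1403·93 + 0.0728·52 + 0.1883·51 + 1.1186·10 + 0.1570·10 + 0.0400·87 = 42.6711
  x_4 = 0.0719·93 + 0.1260·52 + 0.1496·51 + 0.0571·10 + 1.0782·10 + 0.0799·87 = 39.1786
  x_5 = 0.1987·93 + 0.1341·52 + 0.1733·51 + 0.0788·10 + 0.0667·10 + 1.0477·87 = 126.8911
Δx_4 = L[4,2] · Δd_2 = 0.1496 · 2 = 0.2992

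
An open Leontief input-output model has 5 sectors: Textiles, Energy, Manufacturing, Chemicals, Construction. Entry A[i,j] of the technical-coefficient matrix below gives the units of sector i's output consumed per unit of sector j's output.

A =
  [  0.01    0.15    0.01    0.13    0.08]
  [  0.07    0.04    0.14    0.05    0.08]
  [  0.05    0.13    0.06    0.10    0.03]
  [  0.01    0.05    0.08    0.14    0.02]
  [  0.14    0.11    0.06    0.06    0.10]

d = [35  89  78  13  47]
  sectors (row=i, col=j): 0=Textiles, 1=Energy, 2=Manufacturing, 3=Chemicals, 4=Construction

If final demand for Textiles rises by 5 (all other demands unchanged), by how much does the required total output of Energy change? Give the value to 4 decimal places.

0.5227

Form M = I − A:
  [  0.99   -0.15   -0.01   -0.13   -0.08]
  [ -0.07    0.96   -0.14   -0.05   -0.08]
  [ -0.05   -0.13    0.94   -0.10   -0.03]
  [ -0.01   -0.05   -0.08    0.86   -0.02]
  [ -0.14   -0.11   -0.06   -0.06    0.90]
Leontief inverse L = M⁻¹:
  [  1.0454    0.1949    0.0633    0.1848    0.1165]
  [  0.1045    1.1016    0.1818    0.1091    0.1157]
  [  0.0791    0.1778    1.1084    0.1556    0.0632]
  [  0.0298    0.0871    0.1171    1.1888    0.0407]
  [  0.1827    0.1826    0.1138    0.1317    1.1503]
Total output x = L · d:
  x_0 = 1.0454·35 + 0.1949·89 + 0.0633·78 + 0.1848·13 + 0.1165·47 = 66.7505
  x_1 = 0.1045·35 + 1.1016·89 + 0.1818·78 + 0.1091·13 + 0.1157·47 = 122.7367
  x_2 = 0.0791·35 + 0.1778·89 + 1.1084·78 + 0.1556·13 + 0.0632·47 = 110.0443
  x_3 = 0.0298·35 + 0.0871·89 + 0.1171·78 + 1.1888·13 + 0.0407·47 = 35.2951
  x_4 = 0.1827·35 + 0.1826·89 + 0.1138·78 + 0.1317·13 + 1.1503·47 = 87.2961
Δx_1 = L[1,0] · Δd_0 = 0.1045 · 5 = 0.5227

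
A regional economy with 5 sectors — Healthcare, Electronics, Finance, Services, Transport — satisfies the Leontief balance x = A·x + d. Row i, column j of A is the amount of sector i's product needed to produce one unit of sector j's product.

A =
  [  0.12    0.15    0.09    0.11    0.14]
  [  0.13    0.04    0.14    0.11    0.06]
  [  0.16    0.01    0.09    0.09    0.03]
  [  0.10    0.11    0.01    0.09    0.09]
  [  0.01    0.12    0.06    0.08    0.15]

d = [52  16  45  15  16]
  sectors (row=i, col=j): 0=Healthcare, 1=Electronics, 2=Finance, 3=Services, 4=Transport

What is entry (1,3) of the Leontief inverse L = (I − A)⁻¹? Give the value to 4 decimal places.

Form M = I − A:
  [  0.88   -0.15   -0.09   -0.11   -0.14]
  [ -0.13    0.96   -0.14   -0.11   -0.06]
  [ -0.16   -0.01    0.91   -0.09   -0.03]
  [ -0.10   -0.11   -0.01    0.91   -0.09]
  [ -0.01   -0.12   -0.06   -0.08    0.85]
Leontief inverse L = M⁻¹:
  [  1.2339    0.2511    0.1796    0.2193    0.2505]
  [  0.2268    1.1198    0.2064    0.1959    0.1444]
  [  0.2392    0.0805    1.1435    0.1607    0.1025]
  [  0.1735    0.1820    0.0690    1.1634    0.1670]
  [  0.0798    0.1839    0.1185    0.1511    1.2228]
Total output x = L · d:
  x_0 = 1.2339·52 + 0.2511·16 + 0.1796·45 + 0.2193·15 + 0.2505·16 = 83.5583
  x_1 = 0.2268·52 + 1.1198·16 + 0.2064·45 + 0.1959·15 + 0.1444·16 = 44.2483
  x_2 = 0.2392·52 + 0.0805·16 + 1.1435·45 + 0.1607·15 + 0.1025·16 = 69.2351
  x_3 = 0.1735·52 + 0.1820·16 + 0.0690·45 + 1.1634·15 + 0.1670·16 = 35.1626
  x_4 = 0.0798·52 + 0.1839·16 + 0.1185·45 + 0.1511·15 + 1.2228·16 = 34.2500

L[1,3] = 0.1959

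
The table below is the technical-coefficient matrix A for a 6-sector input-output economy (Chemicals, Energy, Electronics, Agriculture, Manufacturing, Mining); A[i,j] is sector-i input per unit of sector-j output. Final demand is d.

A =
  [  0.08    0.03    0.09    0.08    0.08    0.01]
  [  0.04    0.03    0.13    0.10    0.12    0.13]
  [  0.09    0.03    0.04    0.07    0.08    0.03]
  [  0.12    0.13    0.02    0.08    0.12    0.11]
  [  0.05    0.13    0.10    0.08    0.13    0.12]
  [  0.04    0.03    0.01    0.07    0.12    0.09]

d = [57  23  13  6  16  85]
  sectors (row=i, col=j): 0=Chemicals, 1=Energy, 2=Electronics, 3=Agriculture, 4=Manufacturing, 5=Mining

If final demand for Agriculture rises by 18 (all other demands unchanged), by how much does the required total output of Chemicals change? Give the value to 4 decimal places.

Form M = I − A:
  [  0.92   -0.03   -0.09   -0.08   -0.08   -0.01]
  [ -0.04    0.97   -0.13   -0.10   -0.12   -0.13]
  [ -0.09   -0.03    0.96   -0.07   -0.08   -0.03]
  [ -0.12   -0.13   -0.02    0.92   -0.12   -0.11]
  [ -0.05   -0.13   -0.10   -0.08    0.87   -0.12]
  [ -0.04   -0.03   -0.01   -0.07   -0.12    0.91]
Leontief inverse L = M⁻¹:
  [  1.1329    0.0804    0.1368    0.1362    0.1557    0.0654]
  [  0.1125    1.1028    0.1904    0.1812    0.2350    0.2179]
  [  0.1372    0.0770    1.0841    0.1222    0.1512    0.0830]
  [  0.1936    0.2053    0.0981    1.1708    0.2454    0.2086]
  [  0.1274    0.2087    0.1776    0.1740    1.2612    0.2244]
  [  0.0867    0.0841    0.0552    0.1263    0.2014    1.1555]
Total output x = L · d:
  x_0 = 1.1329·57 + 0.0804·23 + 0.1368·13 + 0.1362·6 + 0.1557·16 + 0.0654·85 = 77.0732
  x_1 = 0.1125·57 + 1.1028·23 + 0.1904·13 + 0.1812·6 + 0.2350·16 + 0.2179·85 = 57.6221
  x_2 = 0.1372·57 + 0.0770·23 + 1.0841·13 + 0.1222·6 + 0.1512·16 + 0.0830·85 = 33.8882
  x_3 = 0.1936·57 + 0.2053·23 + 0.0981·13 + 1.1708·6 + 0.2454·16 + 0.2086·85 = 45.7123
  x_4 = 0.1274·57 + 0.2087·23 + 0.1776·13 + 0.1740·6 + 1.2612·16 + 0.2244·85 = 54.6729
  x_5 = 0.0867·57 + 0.0841·23 + 0.0552·13 + 0.1263·6 + 0.2014·16 + 1.1555·85 = 109.7924
Δx_0 = L[0,3] · Δd_3 = 0.1362 · 18 = 2.4512

2.4512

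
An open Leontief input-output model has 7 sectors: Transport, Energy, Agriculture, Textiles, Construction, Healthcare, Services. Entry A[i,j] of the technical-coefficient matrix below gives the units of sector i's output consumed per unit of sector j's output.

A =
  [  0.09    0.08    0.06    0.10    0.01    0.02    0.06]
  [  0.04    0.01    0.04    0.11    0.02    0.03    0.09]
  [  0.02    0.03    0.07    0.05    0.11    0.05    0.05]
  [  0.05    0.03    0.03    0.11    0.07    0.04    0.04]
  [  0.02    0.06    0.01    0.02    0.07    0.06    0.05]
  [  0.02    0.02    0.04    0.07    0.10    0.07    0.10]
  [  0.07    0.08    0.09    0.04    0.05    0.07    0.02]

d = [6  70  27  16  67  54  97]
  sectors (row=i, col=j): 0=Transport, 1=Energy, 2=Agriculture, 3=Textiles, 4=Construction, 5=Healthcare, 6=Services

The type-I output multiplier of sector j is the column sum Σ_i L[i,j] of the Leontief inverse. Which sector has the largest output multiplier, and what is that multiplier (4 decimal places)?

Textiles (1.7972)

Form M = I − A:
  [  0.91   -0.08   -0.06   -0.10   -0.01   -0.02   -0.06]
  [ -0.04    0.99   -0.04   -0.11   -0.02   -0.03   -0.09]
  [ -0.02   -0.03    0.93   -0.05   -0.11   -0.05   -0.05]
  [ -0.05   -0.03   -0.03    0.89   -0.07   -0.04   -0.04]
  [ -0.02   -0.06   -0.01   -0.02    0.93   -0.06   -0.05]
  [ -0.02   -0.02   -0.04   -0.07   -0.10    0.93   -0.10]
  [ -0.07   -0.08   -0.09   -0.04   -0.05   -0.07    0.98]
Leontief inverse L = M⁻¹:
  [  1.1240    0.1102    0.0943    0.1546    0.0479    0.0499    0.0976]
  [  0.0668    1.0361    0.0682    0.1504    0.0549    0.0574    0.1175]
  [  0.0429    0.0569    1.0965    0.0870    0.1512    0.0815    0.0834]
  [  0.0765    0.0565    0.0556    1.1533    0.1067    0.0684    0.0722]
  [  0.0390    0.0802    0.0306    0.0508    1.0981    0.0840    0.0780]
  [  0.0480    0.0516    0.0712    0.1121    0.1448    1.1062    0.1361]
  [  0.0982    0.1078    0.1219    0.0890    0.0925    0.1018    1.0613]
Total output x = L · d:
  x_0 = 1.1240·6 + 0.1102·70 + 0.0943·27 + 0.1546·16 + 0.0479·67 + 0.0499·54 + 0.0976·97 = 34.8417
  x_1 = 0.0668·6 + 1.0361·70 + 0.0682·27 + 0.1504·16 + 0.0549·67 + 0.0574·54 + 0.1175·97 = 95.3489
  x_2 = 0.0429·6 + 0.0569·70 + 1.0965·27 + 0.0870·16 + 0.1512·67 + 0.0815·54 + 0.0834·97 = 57.8511
  x_3 = 0.0765·6 + 0.0565·70 + 0.0556·27 + 1.1533·16 + 0.1067·67 + 0.0684·54 + 0.0722·97 = 42.2115
  x_4 = 0.0390·6 + 0.0802·70 + 0.0306·27 + 0.0508·16 + 1.0981·67 + 0.0840·54 + 0.0780·97 = 93.1507
  x_5 = 0.0480·6 + 0.0516·70 + 0.0712·27 + 0.1121·16 + 0.1448·67 + 1.1062·54 + 0.1361·97 = 90.2542
  x_6 = 0.0982·6 + 0.1078·70 + 0.1219·27 + 0.0890·16 + 0.0925·67 + 0.1018·54 + 1.0613·97 = 127.4870
Output multipliers (column sums of L):
  Transport: 1.4953
  Energy: 1.4991
  Agriculture: 1.5384
  Textiles: 1.7972
  Construction: 1.6959
  Healthcare: 1.5491
  Services: 1.6461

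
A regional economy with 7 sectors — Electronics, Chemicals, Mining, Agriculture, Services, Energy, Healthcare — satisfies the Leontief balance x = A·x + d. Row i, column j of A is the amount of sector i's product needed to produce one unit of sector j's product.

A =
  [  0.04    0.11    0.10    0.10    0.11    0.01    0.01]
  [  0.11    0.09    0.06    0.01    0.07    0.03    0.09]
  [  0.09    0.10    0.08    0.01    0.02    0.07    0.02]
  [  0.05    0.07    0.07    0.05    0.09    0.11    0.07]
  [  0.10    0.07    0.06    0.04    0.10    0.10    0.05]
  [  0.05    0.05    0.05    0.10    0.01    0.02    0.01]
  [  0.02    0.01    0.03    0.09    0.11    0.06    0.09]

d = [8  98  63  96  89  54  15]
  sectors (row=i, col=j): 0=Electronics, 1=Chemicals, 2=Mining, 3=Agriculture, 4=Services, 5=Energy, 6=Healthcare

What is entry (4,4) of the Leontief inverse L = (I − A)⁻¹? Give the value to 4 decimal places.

Form M = I − A:
  [  0.96   -0.11   -0.10   -0.10   -0.11   -0.01   -0.01]
  [ -0.11    0.91   -0.06   -0.01   -0.07   -0.03   -0.09]
  [ -0.09   -0.10    0.92   -0.01   -0.02   -0.07   -0.02]
  [ -0.05   -0.07   -0.07    0.95   -0.09   -0.11   -0.07]
  [ -0.10   -0.07   -0.06   -0.04    0.90   -0.10   -0.05]
  [ -0.05   -0.05   -0.05   -0.10   -0.01    0.98   -0.01]
  [ -0.02   -0.01   -0.03   -0.09   -0.11   -0.06    0.91]
Leontief inverse L = M⁻¹:
  [  1.1071    0.1796    0.1593    0.1394    0.1741    0.0649    0.0544]
  [  0.1663    1.1518    0.1145    0.0566    0.1349    0.0733    0.1308]
  [  0.1391    0.1555    1.1272    0.0464    0.0660    0.1017    0.0500]
  [  0.1111    0.1338    0.1269    1.1010    0.1524    0.1603    0.1121]
  [  0.1634    0.1392    0.1212    0.0935    1.1668    0.1497    0.0912]
  [  0.0858    0.0915    0.0864    0.1270    0.0483    1.0516    0.0359]
  [  0.0671    0.0578    0.0748    0.1338    0.1668    0.1089    1.1277]
Total output x = L · d:
  x_0 = 1.1071·8 + 0.1796·98 + 0.1593·63 + 0.1394·96 + 0.1741·89 + 0.0649·54 + 0.0544·15 = 69.7033
  x_1 = 0.1663·8 + 1.1518·98 + 0.1145·63 + 0.0566·96 + 0.1349·89 + 0.0733·54 + 0.1308·15 = 144.7826
  x_2 = 0.1391·8 + 0.1555·98 + 1.1272·63 + 0.0464·96 + 0.0660·89 + 0.1017·54 + 0.0500·15 = 103.9314
  x_3 = 0.1111·8 + 0.1338·98 + 0.1269·63 + 1.1010·96 + 0.1524·89 + 0.1603·54 + 0.1121·15 = 151.5905
  x_4 = 0.1634·8 + 0.1392·98 + 0.1212·63 + 0.0935·96 + 1.1668·89 + 0.1497·54 + 0.0912·15 = 144.8518
  x_5 = 0.0858·8 + 0.0915·98 + 0.0864·63 + 0.1270·96 + 0.0483·89 + 1.0516·54 + 0.0359·15 = 88.9208
  x_6 = 0.0671·8 + 0.0578·98 + 0.0748·63 + 0.1338·96 + 0.1668·89 + 0.1089·54 + 1.1277·15 = 61.3977

L[4,4] = 1.1668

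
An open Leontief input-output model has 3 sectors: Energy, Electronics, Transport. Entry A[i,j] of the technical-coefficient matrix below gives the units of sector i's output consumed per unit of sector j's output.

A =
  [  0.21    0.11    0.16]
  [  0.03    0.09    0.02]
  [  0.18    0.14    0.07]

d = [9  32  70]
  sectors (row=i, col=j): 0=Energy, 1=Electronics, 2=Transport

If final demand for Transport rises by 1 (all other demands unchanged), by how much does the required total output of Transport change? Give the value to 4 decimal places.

Form M = I − A:
  [  0.79   -0.11   -0.16]
  [ -0.03    0.91   -0.02]
  [ -0.18   -0.14    0.93]
Leontief inverse L = M⁻¹:
  [  1.3262    0.1961    0.2324]
  [  0.0495    1.1099    0.0324]
  [  0.2641    0.2050    1.1251]
Total output x = L · d:
  x_0 = 1.3262·9 + 0.1961·32 + 0.2324·70 = 34.4767
  x_1 = 0.0495·9 + 1.1099·32 + 0.0324·70 = 38.2288
  x_2 = 0.2641·9 + 0.2050·32 + 1.1251·70 = 87.6966
Δx_2 = L[2,2] · Δd_2 = 1.1251 · 1 = 1.1251

1.1251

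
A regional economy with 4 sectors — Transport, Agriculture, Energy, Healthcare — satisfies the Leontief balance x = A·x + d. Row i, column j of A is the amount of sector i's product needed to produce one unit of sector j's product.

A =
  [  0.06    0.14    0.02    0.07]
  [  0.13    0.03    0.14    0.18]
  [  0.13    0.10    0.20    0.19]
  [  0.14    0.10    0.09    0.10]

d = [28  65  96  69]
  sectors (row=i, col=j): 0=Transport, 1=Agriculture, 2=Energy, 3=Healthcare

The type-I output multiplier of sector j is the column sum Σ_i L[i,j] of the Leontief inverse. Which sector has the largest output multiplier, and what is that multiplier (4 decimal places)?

Form M = I − A:
  [  0.94   -0.14   -0.02   -0.07]
  [ -0.13    0.97   -0.14   -0.18]
  [ -0.13   -0.10    0.80   -0.19]
  [ -0.14   -0.10   -0.09    0.90]
Leontief inverse L = M⁻¹:
  [  1.1206    0.1840    0.0760    0.1400]
  [  0.2304    1.1183    0.2342    0.2910]
  [  0.2647    0.2110    1.3322    0.3440]
  [  0.2264    0.1740    0.1711    1.1996]
Total output x = L · d:
  x_0 = 1.1206·28 + 0.1840·65 + 0.0760·96 + 0.1400·69 = 60.2909
  x_1 = 0.2304·28 + 1.1183·65 + 0.2342·96 + 0.2910·69 = 121.7076
  x_2 = 0.2647·28 + 0.2110·65 + 1.3322·96 + 0.3440·69 = 172.7613
  x_3 = 0.2264·28 + 0.1740·65 + 0.1711·96 + 1.1996·69 = 116.8444
Output multipliers (column sums of L):
  Transport: 1.8421
  Agriculture: 1.6873
  Energy: 1.8135
  Healthcare: 1.9747

Healthcare (1.9747)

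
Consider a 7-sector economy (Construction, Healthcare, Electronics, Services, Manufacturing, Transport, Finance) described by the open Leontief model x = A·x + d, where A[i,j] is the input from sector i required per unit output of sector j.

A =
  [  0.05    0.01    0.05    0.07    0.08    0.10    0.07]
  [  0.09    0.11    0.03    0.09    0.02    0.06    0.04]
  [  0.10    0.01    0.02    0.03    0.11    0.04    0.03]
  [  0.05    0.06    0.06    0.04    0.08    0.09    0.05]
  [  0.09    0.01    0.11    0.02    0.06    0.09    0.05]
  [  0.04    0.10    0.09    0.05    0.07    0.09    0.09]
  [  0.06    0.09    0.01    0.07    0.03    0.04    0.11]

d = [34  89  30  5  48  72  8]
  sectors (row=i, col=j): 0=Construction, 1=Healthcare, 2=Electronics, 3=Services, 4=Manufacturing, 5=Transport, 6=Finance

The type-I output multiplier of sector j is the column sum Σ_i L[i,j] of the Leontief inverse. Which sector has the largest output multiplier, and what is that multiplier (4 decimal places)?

Form M = I − A:
  [  0.95   -0.01   -0.05   -0.07   -0.08   -0.10   -0.07]
  [ -0.09    0.89   -0.03   -0.09   -0.02   -0.06   -0.04]
  [ -0.10   -0.01    0.98   -0.03   -0.11   -0.04   -0.03]
  [ -0.05   -0.06   -0.06    0.96   -0.08   -0.09   -0.05]
  [ -0.09   -0.01   -0.11   -0.02    0.94   -0.09   -0.05]
  [ -0.04   -0.10   -0.09   -0.05   -0.07    0.91   -0.09]
  [ -0.06   -0.09   -0.01   -0.07   -0.03   -0.04    0.89]
Leontief inverse L = M⁻¹:
  [  1.0999    0.0521    0.0947    0.1078    0.1306    0.1574    0.1213]
  [  0.1413    1.1582    0.0704    0.1352    0.0681    0.1190    0.0890]
  [  0.1402    0.0360    1.0580    0.0594    0.1503    0.0881    0.0690]
  [  0.1021    0.1030    0.1034    1.0795    0.1289    0.1464    0.0988]
  [  0.1411    0.0460    0.1514    0.0573    1.1134    0.1453    0.0987]
  [  0.1048    0.1559    0.1383    0.1004    0.1278    1.1559    0.1496]
  [  0.1075    0.1377    0.0448    0.1130    0.0708    0.0920    1.1594]
Total output x = L · d:
  x_0 = 1.0999·34 + 0.0521·89 + 0.0947·30 + 0.1078·5 + 0.1306·48 + 0.1574·72 + 0.1213·8 = 63.9799
  x_1 = 0.1413·34 + 1.1582·89 + 0.0704·30 + 0.1352·5 + 0.0681·48 + 0.1190·72 + 0.0890·8 = 123.2279
  x_2 = 0.1402·34 + 0.0360·89 + 1.0580·30 + 0.0594·5 + 0.1503·48 + 0.0881·72 + 0.0690·8 = 54.1177
  x_3 = 0.1021·34 + 0.1030·89 + 0.1034·30 + 1.0795·5 + 0.1289·48 + 0.1464·72 + 0.0988·8 = 38.6539
  x_4 = 0.1411·34 + 0.0460·89 + 0.1514·30 + 0.0573·5 + 1.1134·48 + 0.1453·72 + 0.0987·8 = 78.4162
  x_5 = 0.1048·34 + 0.1559·89 + 0.1383·30 + 0.1004·5 + 0.1278·48 + 1.1559·72 + 0.1496·8 = 112.6539
  x_6 = 0.1075·34 + 0.1377·89 + 0.0448·30 + 0.1130·5 + 0.0708·48 + 0.0920·72 + 1.1594·8 = 37.1179
Output multipliers (column sums of L):
  Construction: 1.8370
  Healthcare: 1.6890
  Electronics: 1.6610
  Services: 1.6525
  Manufacturing: 1.7899
  Transport: 1.9041
  Finance: 1.7859

Transport (1.9041)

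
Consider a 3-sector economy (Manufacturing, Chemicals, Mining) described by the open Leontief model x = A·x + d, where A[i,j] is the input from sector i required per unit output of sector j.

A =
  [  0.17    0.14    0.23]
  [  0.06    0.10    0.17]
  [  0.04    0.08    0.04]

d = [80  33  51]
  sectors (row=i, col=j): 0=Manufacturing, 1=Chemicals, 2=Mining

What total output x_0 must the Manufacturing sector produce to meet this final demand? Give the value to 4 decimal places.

Form M = I − A:
  [  0.83   -0.14   -0.23]
  [ -0.06    0.90   -0.17]
  [ -0.04   -0.08    0.96]
Leontief inverse L = M⁻¹:
  [  1.2371    0.2223    0.3357]
  [  0.0937    1.1457    0.2253]
  [  0.0594    0.1047    1.0744]
Total output x = L · d:
  x_0 = 1.2371·80 + 0.2223·33 + 0.3357·51 = 123.4234
  x_1 = 0.0937·80 + 1.1457·33 + 0.2253·51 = 56.7950
  x_2 = 0.0594·80 + 0.1047·33 + 1.0744·51 = 63.0006

123.4234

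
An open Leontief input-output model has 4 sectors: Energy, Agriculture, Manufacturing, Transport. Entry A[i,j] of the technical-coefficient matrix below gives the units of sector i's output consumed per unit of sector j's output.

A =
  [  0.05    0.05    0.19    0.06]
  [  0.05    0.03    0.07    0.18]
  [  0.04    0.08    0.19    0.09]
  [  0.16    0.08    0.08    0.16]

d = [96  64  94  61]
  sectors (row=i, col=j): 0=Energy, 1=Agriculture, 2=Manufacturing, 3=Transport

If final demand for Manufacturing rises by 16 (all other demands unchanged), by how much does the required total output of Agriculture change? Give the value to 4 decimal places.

2.2681

Form M = I − A:
  [  0.95   -0.05   -0.19   -0.06]
  [ -0.05    0.97   -0.07   -0.18]
  [ -0.04   -0.08    0.81   -0.09]
  [ -0.16   -0.08   -0.08    0.84]
Leontief inverse L = M⁻¹:
  [  1.0903    0.0894    0.2760    0.1266]
  [  0.1046    1.0688    0.1418    0.2517]
  [  0.0893    0.1245    1.2831    0.1705]
  [  0.2261    0.1307    0.1883    1.2548]
Total output x = L · d:
  x_0 = 1.0903·96 + 0.0894·64 + 0.2760·94 + 0.1266·61 = 144.0530
  x_1 = 0.1046·96 + 1.0688·64 + 0.1418·94 + 0.2517·61 = 107.1215
  x_2 = 0.0893·96 + 0.1245·64 + 1.2831·94 + 0.1705·61 = 147.5555
  x_3 = 0.2261·96 + 0.1307·64 + 0.1883·94 + 1.2548·61 = 124.3127
Δx_1 = L[1,2] · Δd_2 = 0.1418 · 16 = 2.2681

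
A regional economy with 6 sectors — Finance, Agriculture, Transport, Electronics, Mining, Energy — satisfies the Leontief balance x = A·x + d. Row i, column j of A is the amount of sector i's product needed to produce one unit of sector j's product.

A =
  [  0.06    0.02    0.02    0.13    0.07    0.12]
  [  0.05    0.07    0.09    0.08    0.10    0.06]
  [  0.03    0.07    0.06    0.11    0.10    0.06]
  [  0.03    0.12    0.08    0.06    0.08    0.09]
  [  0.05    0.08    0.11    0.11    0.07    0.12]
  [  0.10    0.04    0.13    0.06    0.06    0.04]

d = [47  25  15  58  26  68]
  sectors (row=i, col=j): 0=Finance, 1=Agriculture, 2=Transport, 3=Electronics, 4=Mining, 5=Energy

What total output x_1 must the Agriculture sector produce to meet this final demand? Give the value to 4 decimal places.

57.0401

Form M = I − A:
  [  0.94   -0.02   -0.02   -0.13   -0.07   -0.12]
  [ -0.05    0.93   -0.09   -0.08   -0.10   -0.06]
  [ -0.03   -0.07    0.94   -0.11   -0.10   -0.06]
  [ -0.03   -0.12   -0.08    0.94   -0.08   -0.09]
  [ -0.05   -0.08   -0.11   -0.11    0.93   -0.12]
  [ -0.10   -0.04   -0.13   -0.06   -0.06    0.96]
Leontief inverse L = M⁻¹:
  [  1.1031    0.0746    0.0876    0.1959    0.1291    0.1825]
  [  0.0926    1.1293    0.1606    0.1554    0.1673    0.1277]
  [  0.0707    0.1293    1.1295    0.1802    0.1642    0.1249]
  [  0.0751    0.1792    0.1543    1.1349    0.1492    0.1553]
  [  0.1025    0.1496    0.1950    0.1968    1.1496    0.1965]
  [  0.1394    0.0929    0.1906    0.1345    0.1238    1.1049]
Total output x = L · d:
  x_0 = 1.1031·47 + 0.0746·25 + 0.0876·15 + 0.1959·58 + 0.1291·26 + 0.1825·68 = 82.1578
  x_1 = 0.0926·47 + 1.1293·25 + 0.1606·15 + 0.1554·58 + 0.1673·26 + 0.1277·68 = 57.0401
  x_2 = 0.0707·47 + 0.1293·25 + 1.1295·15 + 0.1802·58 + 0.1642·26 + 0.1249·68 = 46.7130
  x_3 = 0.0751·47 + 0.1792·25 + 0.1543·15 + 1.1349·58 + 0.1492·26 + 0.1553·68 = 90.5838
  x_4 = 0.1025·47 + 0.1496·25 + 0.1950·15 + 0.1968·58 + 1.1496·26 + 0.1965·68 = 66.1511
  x_5 = 0.1394·47 + 0.0929·25 + 0.1906·15 + 0.1345·58 + 0.1238·26 + 1.1049·68 = 97.8898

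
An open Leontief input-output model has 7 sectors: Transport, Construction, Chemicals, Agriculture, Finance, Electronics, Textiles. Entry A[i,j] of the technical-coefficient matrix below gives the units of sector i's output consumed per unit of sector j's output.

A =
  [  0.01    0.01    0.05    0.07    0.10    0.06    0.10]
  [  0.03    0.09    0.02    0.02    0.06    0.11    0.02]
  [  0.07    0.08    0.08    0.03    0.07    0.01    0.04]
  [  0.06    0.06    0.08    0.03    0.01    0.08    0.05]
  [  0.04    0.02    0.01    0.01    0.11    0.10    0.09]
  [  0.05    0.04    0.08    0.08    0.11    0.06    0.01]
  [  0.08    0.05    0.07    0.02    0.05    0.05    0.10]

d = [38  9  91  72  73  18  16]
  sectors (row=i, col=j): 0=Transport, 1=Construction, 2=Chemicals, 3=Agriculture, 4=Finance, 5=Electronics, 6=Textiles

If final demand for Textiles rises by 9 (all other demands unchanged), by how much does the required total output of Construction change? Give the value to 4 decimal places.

Form M = I − A:
  [  0.99   -0.01   -0.05   -0.07   -0.10   -0.06   -0.10]
  [ -0.03    0.91   -0.02   -0.02   -0.06   -0.11   -0.02]
  [ -0.07   -0.08    0.92   -0.03   -0.07   -0.01   -0.04]
  [ -0.06   -0.06   -0.08    0.97   -0.01   -0.08   -0.05]
  [ -0.04   -0.02   -0.01   -0.01    0.89   -0.10   -0.09]
  [ -0.05   -0.04   -0.08   -0.08   -0.11    0.94   -0.01]
  [ -0.08   -0.05   -0.07   -0.02   -0.05   -0.05    0.90]
Leontief inverse L = M⁻¹:
  [  1.0458    0.0409    0.0872    0.0920    0.1490    0.1037    0.1421]
  [  0.0559    1.1184    0.0492    0.0433    0.1076    0.1527    0.0481]
  [  0.0987    0.1113    1.1109    0.0509    0.1174    0.0521    0.0780]
  [  0.0898    0.0917    0.1158    1.0549    0.0564    0.1179    0.0827]
  [  0.0713    0.0459    0.0429    0.0340    1.1636    0.1440    0.1307]
  [  0.0836    0.0733    0.1173    0.1053    0.1646    1.1082    0.0508]
  [  0.1143    0.0831    0.1084    0.0457    0.1034    0.0939    1.1444]
Total output x = L · d:
  x_0 = 1.0458·38 + 0.0409·9 + 0.0872·91 + 0.0920·72 + 0.1490·73 + 0.1037·18 + 0.1421·16 = 69.6838
  x_1 = 0.0559·38 + 1.1184·9 + 0.0492·91 + 0.0433·72 + 0.1076·73 + 0.1527·18 + 0.0481·16 = 31.1638
  x_2 = 0.0987·38 + 0.1113·9 + 1.1109·91 + 0.0509·72 + 0.1174·73 + 0.0521·18 + 0.0780·16 = 120.2582
  x_3 = 0.0898·38 + 0.0917·9 + 0.1158·91 + 1.0549·72 + 0.0564·73 + 0.1179·18 + 0.0827·16 = 98.2903
  x_4 = 0.0713·38 + 0.0459·9 + 0.0429·91 + 0.0340·72 + 1.1636·73 + 0.1440·18 + 0.1307·16 = 99.1059
  x_5 = 0.0836·38 + 0.0733·9 + 0.1173·91 + 0.1053·72 + 0.1646·73 + 1.1082·18 + 0.0508·16 = 54.8662
  x_6 = 0.1143·38 + 0.0831·9 + 0.1084·91 + 0.0457·72 + 0.1034·73 + 0.0939·18 + 1.1444·16 = 45.7949
Δx_1 = L[1,6] · Δd_6 = 0.0481 · 9 = 0.4331

0.4331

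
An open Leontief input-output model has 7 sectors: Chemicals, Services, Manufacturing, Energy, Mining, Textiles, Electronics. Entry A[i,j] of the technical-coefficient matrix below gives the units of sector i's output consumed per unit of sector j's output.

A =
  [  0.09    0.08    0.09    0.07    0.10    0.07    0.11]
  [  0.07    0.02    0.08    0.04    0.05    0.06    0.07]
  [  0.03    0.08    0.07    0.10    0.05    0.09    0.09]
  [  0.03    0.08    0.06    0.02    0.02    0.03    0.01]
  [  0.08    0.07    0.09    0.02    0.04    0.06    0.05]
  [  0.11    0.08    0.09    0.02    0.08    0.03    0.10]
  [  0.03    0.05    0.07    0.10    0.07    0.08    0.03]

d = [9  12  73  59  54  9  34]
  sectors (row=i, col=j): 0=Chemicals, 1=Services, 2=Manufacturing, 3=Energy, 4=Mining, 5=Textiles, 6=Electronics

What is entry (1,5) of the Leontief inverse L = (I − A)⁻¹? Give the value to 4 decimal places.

L[1,5] = 0.1052

Form M = I − A:
  [  0.91   -0.08   -0.09   -0.07   -0.10   -0.07   -0.11]
  [ -0.07    0.98   -0.08   -0.04   -0.05   -0.06   -0.07]
  [ -0.03   -0.08    0.93   -0.10   -0.05   -0.09   -0.09]
  [ -0.03   -0.08   -0.06    0.98   -0.02   -0.03   -0.01]
  [ -0.08   -0.07   -0.09   -0.02    0.96   -0.06   -0.05]
  [ -0.11   -0.08   -0.09   -0.02   -0.08    0.97   -0.10]
  [ -0.03   -0.05   -0.07   -0.10   -0.07   -0.08    0.97]
Leontief inverse L = M⁻¹:
  [  1.1581    0.1522    0.1769    0.1319    0.1654    0.1388    0.1829]
  [  0.1143    1.0690    0.1366    0.0820    0.0939    0.1052    0.1193]
  [  0.0841    0.1384    1.1395    0.1479    0.1010    0.1433    0.1468]
  [  0.0585    0.1082    0.0958    1.0453    0.0465    0.0585    0.0425]
  [  0.1285    0.1199    0.1505    0.0646    1.0872    0.1086    0.1051]
  [  0.1683    0.1408    0.1648    0.0765    0.1380    1.0916    0.1650]
  [  0.0770    0.1012    0.1291    0.1377    0.1119    0.1240    1.0789]
Total output x = L · d:
  x_0 = 1.1581·9 + 0.1522·12 + 0.1769·73 + 0.1319·59 + 0.1654·54 + 0.1388·9 + 0.1829·34 = 49.3454
  x_1 = 0.1143·9 + 1.0690·12 + 0.1366·73 + 0.0820·59 + 0.0939·54 + 0.1052·9 + 0.1193·34 = 38.7340
  x_2 = 0.0841·9 + 0.1384·12 + 1.1395·73 + 0.1479·59 + 0.1010·54 + 0.1433·9 + 0.1468·34 = 106.0665
  x_3 = 0.0585·9 + 0.1082·12 + 0.0958·73 + 1.0453·59 + 0.0465·54 + 0.0585·9 + 0.0425·34 = 74.9674
  x_4 = 0.1285·9 + 0.1199·12 + 0.1505·73 + 0.0646·59 + 1.0872·54 + 0.1086·9 + 0.1051·34 = 80.6531
  x_5 = 0.1683·9 + 0.1408·12 + 0.1648·73 + 0.0765·59 + 0.1380·54 + 1.0916·9 + 0.1650·34 = 42.6326
  x_6 = 0.0770·9 + 0.1012·12 + 0.1291·73 + 0.1377·59 + 0.1119·54 + 0.1240·9 + 1.0789·34 = 63.2936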